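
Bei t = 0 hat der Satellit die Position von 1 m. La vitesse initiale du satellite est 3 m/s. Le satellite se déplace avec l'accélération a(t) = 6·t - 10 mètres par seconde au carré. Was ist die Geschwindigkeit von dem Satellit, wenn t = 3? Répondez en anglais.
We need to integrate our acceleration equation a(t) = 6·t - 10 1 time. The antiderivative of acceleration, with v(0) = 3, gives velocity: v(t) = 3·t^2 - 10·t + 3. We have velocity v(t) = 3·t^2 - 10·t + 3. Substituting t = 3: v(3) = 0.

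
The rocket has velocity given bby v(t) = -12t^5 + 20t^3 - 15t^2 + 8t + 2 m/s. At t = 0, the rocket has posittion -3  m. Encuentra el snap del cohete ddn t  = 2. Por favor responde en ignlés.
Starting from velocity v(t) = -12·t^5 + 20·t^3 - 15·t^2 + 8·t + 2, we take 3 derivatives. The derivative of velocity gives acceleration: a(t) = -60·t^4 + 60·t^2 - 30·t + 8. The derivative of acceleration gives jerk: j(t) = -240·t^3 + 120·t - 30. Differentiating jerk, we get snap: s(t) = 120 - 720·t^2. We have snap s(t) = 120 - 720·t^2. Substituting t = 2: s(2) = -2760.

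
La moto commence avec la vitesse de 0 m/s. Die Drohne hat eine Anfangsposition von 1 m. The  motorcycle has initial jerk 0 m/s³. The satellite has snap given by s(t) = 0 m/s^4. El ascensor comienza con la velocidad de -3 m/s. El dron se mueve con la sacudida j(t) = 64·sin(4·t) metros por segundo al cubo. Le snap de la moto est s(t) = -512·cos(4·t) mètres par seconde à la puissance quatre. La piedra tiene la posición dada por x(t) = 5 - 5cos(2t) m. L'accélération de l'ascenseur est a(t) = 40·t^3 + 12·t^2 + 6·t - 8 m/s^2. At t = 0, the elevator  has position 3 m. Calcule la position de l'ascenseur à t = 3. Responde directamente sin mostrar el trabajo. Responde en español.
La posición en t = 3 es x = 552.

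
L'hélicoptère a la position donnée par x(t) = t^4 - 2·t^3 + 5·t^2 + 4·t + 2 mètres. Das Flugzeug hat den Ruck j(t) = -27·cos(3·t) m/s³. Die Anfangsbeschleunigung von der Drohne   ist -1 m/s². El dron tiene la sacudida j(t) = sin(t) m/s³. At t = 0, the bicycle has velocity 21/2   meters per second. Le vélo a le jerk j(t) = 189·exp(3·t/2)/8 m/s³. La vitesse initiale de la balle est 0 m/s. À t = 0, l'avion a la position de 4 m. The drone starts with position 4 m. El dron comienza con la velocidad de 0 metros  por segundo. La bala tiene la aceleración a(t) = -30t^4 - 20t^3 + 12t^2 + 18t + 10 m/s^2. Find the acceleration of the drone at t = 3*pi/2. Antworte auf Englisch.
To find the answer, we compute 1 antiderivative of j(t) = sin(t). Finding the integral of j(t) and using a(0) = -1: a(t) = -cos(t). We have acceleration a(t) = -cos(t). Substituting t = 3*pi/2: a(3*pi/2) = 0.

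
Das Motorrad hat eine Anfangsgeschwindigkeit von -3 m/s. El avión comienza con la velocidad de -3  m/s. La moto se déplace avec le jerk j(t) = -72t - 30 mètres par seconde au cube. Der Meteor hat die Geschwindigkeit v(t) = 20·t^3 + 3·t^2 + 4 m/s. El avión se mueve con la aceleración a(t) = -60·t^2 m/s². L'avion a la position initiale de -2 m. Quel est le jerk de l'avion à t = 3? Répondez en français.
Nous devons dériver notre équation de l'accélération a(t) = -60·t^2 1 fois. En dérivant l'accélération, nous obtenons le jerk: j(t) = -120·t. En utilisant j(t) = -120·t et en substituant t = 3, nous trouvons j = -360.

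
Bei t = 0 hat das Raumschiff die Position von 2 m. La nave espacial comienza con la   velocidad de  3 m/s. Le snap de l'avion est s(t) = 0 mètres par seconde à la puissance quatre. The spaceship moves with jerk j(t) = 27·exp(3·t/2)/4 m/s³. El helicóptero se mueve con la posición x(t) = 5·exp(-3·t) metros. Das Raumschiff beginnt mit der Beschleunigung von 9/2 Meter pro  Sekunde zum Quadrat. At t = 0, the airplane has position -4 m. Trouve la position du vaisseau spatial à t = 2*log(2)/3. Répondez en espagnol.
Para resolver esto, necesitamos tomar 3 integrales de nuestra ecuación de la sacudida j(t) = 27·exp(3·t/2)/4. La antiderivada de la sacudida, con a(0) = 9/2, da la aceleración: a(t) = 9·exp(3·t/2)/2. Tomando ∫a(t)dt y aplicando v(0) = 3, encontramos v(t) = 3·exp(3·t/2). La integral de la velocidad, con x(0) = 2, da la posición: x(t) = 2·exp(3·t/2). Usando x(t) = 2·exp(3·t/2) y sustituyendo t = 2*log(2)/3, encontramos x = 4.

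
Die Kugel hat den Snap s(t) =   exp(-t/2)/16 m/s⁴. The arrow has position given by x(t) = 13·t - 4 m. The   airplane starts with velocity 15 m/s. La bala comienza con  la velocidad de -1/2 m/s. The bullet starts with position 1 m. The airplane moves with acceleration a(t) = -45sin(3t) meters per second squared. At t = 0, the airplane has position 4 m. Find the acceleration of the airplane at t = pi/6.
Using a(t) = -45·sin(3·t) and substituting t = pi/6, we find a = -45.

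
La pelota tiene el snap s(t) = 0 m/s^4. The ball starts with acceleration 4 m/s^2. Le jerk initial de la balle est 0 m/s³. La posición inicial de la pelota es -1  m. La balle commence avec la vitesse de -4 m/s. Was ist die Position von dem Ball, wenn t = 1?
Ausgehend von dem Snap s(t) = 0, nehmen wir 4 Stammfunktionen. Das Integral von dem Snap, mit j(0) = 0, ergibt den Ruck: j(t) = 0. Das Integral von dem Ruck ist die Beschleunigung. Mit a(0) = 4 erhalten wir a(t) = 4. Die Stammfunktion von der Beschleunigung ist die Geschwindigkeit. Mit v(0) = -4 erhalten wir v(t) = 4·t - 4. Die Stammfunktion von der Geschwindigkeit, mit x(0) = -1, ergibt die Position: x(t) = 2·t^2 - 4·t - 1. Wir haben die Position x(t) = 2·t^2 - 4·t - 1. Durch Einsetzen von t = 1: x(1) = -3.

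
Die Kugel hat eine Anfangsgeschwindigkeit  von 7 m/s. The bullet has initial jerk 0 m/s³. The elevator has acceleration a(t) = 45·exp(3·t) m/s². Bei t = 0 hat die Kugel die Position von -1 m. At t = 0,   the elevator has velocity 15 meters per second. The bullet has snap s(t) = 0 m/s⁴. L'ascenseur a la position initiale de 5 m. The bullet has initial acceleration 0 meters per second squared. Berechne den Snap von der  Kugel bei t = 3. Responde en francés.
En utilisant s(t) = 0 et en substituant t = 3, nous trouvons s = 0.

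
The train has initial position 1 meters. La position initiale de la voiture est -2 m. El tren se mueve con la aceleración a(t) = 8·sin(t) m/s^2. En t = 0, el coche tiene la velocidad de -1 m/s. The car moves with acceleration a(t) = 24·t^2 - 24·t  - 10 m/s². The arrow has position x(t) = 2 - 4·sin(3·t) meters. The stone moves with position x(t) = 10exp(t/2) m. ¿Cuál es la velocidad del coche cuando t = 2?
Para resolver esto, necesitamos tomar 1 antiderivada de nuestra ecuación de la aceleración a(t) = 24·t^2 - 24·t - 10. Integrando la aceleración y usando la condición inicial v(0) = -1, obtenemos v(t) = 8·t^3 - 12·t^2 - 10·t - 1. De la ecuación de la velocidad v(t) = 8·t^3 - 12·t^2 - 10·t - 1, sustituimos t = 2 para obtener v = -5.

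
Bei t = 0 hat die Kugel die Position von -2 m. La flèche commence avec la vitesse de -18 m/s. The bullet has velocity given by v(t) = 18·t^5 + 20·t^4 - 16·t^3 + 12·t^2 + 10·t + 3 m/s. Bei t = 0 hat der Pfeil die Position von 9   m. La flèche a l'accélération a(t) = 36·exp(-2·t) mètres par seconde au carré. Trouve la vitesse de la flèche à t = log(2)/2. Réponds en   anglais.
We need to integrate our acceleration equation a(t) = 36·exp(-2·t) 1 time. The integral of acceleration is velocity. Using v(0) = -18, we get v(t) = -18·exp(-2·t). We have velocity v(t) = -18·exp(-2·t). Substituting t = log(2)/2: v(log(2)/2) = -9.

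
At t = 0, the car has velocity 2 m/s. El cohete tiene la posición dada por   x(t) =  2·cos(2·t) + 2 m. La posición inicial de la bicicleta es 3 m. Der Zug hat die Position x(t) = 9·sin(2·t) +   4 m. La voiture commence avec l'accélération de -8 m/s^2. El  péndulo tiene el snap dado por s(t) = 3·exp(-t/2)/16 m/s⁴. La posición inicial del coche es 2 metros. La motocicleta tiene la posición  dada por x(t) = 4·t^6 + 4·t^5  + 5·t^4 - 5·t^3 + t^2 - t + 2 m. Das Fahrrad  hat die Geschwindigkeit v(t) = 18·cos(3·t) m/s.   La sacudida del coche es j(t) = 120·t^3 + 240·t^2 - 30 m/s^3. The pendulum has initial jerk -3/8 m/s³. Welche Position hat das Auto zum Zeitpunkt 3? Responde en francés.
En partant du jerk j(t) = 120·t^3 + 240·t^2 - 30, nous prenons 3 primitives. En prenant ∫j(t)dt et en appliquant a(0) = -8, nous trouvons a(t) = 30·t^4 + 80·t^3 - 30·t - 8. En intégrant l'accélération et en utilisant la condition initiale v(0) = 2, nous obtenons v(t) = 6·t^5 + 20·t^4 - 15·t^2 - 8·t + 2. En intégrant la vitesse et en utilisant la condition initiale x(0) = 2, nous obtenons x(t) = t^6 + 4·t^5 - 5·t^3 - 4·t^2 + 2·t + 2. En utilisant x(t) = t^6 + 4·t^5 - 5·t^3 - 4·t^2 + 2·t + 2 et en substituant t = 3, nous trouvons x = 1538.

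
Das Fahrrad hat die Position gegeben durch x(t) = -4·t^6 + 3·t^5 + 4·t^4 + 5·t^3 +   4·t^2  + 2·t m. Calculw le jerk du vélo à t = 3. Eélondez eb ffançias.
En partant de la position x(t) = -4·t^6 + 3·t^5 + 4·t^4 + 5·t^3 + 4·t^2 + 2·t, nous prenons 3 dérivées. En prenant d/dt de x(t), nous trouvons v(t) = -24·t^5 + 15·t^4 + 16·t^3 + 15·t^2 + 8·t + 2. En dérivant la vitesse, nous obtenons l'accélération: a(t) = -120·t^4 + 60·t^3 + 48·t^2 + 30·t + 8. En prenant d/dt de a(t), nous trouvons j(t) = -480·t^3 + 180·t^2 + 96·t + 30. Nous avons le jerk j(t) = -480·t^3 + 180·t^2 + 96·t + 30. En substituant t = 3: j(3) = -11022.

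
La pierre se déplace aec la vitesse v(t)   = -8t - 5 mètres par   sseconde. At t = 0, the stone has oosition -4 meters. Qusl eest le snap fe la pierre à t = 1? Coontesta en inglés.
To solve this, we need to take 3 derivatives of our velocity equation v(t) = -8·t - 5. The derivative of velocity gives acceleration: a(t) = -8. The derivative of acceleration gives jerk: j(t) = 0. Differentiating jerk, we get snap: s(t) = 0. Using s(t) = 0 and substituting t = 1, we find s = 0.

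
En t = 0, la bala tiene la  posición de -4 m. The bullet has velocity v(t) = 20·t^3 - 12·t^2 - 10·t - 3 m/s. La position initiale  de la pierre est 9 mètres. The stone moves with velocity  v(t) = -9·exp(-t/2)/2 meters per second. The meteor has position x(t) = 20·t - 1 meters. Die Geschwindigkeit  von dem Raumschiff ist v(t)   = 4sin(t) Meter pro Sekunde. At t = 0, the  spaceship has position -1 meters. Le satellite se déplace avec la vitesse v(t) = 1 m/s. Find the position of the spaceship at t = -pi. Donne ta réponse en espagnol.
Partiendo de la velocidad v(t) = 4·sin(t), tomamos 1 integral. Integrando la velocidad y usando la condición inicial x(0) = -1, obtenemos x(t) = 3 - 4·cos(t). Tenemos la posición x(t) = 3 - 4·cos(t). Sustituyendo t = -pi: x(-pi) = 7.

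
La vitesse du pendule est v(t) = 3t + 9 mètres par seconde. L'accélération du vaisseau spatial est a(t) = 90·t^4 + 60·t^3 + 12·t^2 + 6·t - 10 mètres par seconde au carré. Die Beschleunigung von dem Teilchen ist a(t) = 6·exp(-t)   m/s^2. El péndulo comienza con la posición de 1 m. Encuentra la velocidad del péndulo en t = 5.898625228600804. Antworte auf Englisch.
We have velocity v(t) = 3·t + 9. Substituting t = 5.898625228600804: v(5.898625228600804) = 26.6958756858024.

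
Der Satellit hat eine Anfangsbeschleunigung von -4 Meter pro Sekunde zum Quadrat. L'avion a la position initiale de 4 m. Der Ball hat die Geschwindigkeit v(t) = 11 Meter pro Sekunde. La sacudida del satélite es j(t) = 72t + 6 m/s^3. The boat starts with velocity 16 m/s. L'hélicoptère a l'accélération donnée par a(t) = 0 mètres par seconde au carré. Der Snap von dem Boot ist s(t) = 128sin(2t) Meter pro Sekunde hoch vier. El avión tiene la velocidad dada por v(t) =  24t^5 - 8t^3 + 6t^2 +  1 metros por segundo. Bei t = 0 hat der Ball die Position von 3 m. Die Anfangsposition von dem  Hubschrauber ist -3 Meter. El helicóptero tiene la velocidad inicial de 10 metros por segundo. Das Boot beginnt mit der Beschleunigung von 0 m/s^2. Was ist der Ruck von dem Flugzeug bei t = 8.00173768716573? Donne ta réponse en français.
En partant de la vitesse v(t) = 24·t^5 - 8·t^3 + 6·t^2 + 1, nous prenons 2 dérivées. En dérivant la vitesse, nous obtenons l'accélération: a(t) = 120·t^4 - 24·t^2 + 12·t. En prenant d/dt de a(t), nous trouvons j(t) = 480·t^3 - 48·t + 12. De l'équation du jerk j(t) = 480·t^3 - 48·t + 12, nous substituons t = 8.00173768716573 pour obtenir j = 245548.096628021.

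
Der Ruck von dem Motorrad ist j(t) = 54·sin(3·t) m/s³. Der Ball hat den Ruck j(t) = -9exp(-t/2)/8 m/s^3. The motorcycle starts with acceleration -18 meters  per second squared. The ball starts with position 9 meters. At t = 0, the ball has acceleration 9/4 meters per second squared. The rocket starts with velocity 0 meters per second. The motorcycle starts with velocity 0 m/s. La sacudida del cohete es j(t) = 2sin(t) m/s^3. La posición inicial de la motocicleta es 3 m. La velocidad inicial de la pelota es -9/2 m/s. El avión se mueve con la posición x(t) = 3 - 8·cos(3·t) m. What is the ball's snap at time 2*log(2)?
We must differentiate our jerk equation j(t) = -9·exp(-t/2)/8 1 time. Taking d/dt of j(t), we find s(t) = 9·exp(-t/2)/16. Using s(t) = 9·exp(-t/2)/16 and substituting t = 2*log(2), we find s = 9/32.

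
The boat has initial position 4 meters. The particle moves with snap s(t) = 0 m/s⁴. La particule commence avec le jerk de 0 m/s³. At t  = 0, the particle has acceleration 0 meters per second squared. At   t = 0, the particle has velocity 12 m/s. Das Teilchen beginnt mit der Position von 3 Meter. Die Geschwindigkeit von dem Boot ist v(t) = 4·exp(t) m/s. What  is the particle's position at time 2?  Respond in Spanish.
Debemos encontrar la antiderivada de nuestra ecuación del snap s(t) = 0 4 veces. Tomando ∫s(t)dt y aplicando j(0) = 0, encontramos j(t) = 0. La antiderivada de la sacudida es la aceleración. Usando a(0) = 0, obtenemos a(t) = 0. Integrando la aceleración y usando la condición inicial v(0) = 12, obtenemos v(t) = 12. La integral de la velocidad, con x(0) = 3, da la posición: x(t) = 12·t + 3. Usando x(t) = 12·t + 3 y sustituyendo t = 2, encontramos x = 27.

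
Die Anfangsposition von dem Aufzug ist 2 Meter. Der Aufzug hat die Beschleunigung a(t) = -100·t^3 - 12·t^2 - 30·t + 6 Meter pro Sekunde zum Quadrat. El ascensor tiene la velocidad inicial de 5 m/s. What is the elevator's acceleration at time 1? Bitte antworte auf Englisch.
Using a(t) = -100·t^3 - 12·t^2 - 30·t + 6 and substituting t = 1, we find a = -136.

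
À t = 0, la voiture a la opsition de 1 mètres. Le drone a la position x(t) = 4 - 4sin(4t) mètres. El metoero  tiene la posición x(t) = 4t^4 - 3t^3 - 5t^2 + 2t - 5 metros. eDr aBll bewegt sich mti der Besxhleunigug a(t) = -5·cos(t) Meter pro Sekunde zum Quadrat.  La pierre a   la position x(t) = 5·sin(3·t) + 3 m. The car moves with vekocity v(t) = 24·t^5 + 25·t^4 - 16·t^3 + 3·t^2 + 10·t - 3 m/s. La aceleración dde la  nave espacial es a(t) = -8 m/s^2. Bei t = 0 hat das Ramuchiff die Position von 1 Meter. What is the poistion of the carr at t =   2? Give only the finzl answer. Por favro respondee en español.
La respuesta es 375.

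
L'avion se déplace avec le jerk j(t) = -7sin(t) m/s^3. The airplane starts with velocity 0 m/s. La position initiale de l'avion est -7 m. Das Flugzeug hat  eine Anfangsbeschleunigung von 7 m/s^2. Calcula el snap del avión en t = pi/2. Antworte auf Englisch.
To solve this, we need to take 1 derivative of our jerk equation j(t) = -7·sin(t). Taking d/dt of j(t), we find s(t) = -7·cos(t). From the given snap equation s(t) = -7·cos(t), we substitute t = pi/2 to get s = 0.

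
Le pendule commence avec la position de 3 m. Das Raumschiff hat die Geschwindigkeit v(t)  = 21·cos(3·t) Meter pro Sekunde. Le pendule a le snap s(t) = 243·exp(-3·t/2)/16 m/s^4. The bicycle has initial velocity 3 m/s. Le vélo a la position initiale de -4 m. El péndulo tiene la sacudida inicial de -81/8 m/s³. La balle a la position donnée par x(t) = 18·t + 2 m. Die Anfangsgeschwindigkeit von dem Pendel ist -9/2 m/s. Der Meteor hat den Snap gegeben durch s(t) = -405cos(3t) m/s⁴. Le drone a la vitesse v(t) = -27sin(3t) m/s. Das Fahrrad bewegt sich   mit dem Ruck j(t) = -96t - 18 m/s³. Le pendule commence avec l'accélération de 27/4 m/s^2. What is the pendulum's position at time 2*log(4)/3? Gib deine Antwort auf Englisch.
We need to integrate our snap equation s(t) = 243·exp(-3·t/2)/16 4 times. Integrating snap and using the initial condition j(0) = -81/8, we get j(t) = -81·exp(-3·t/2)/8. The integral of jerk is acceleration. Using a(0) = 27/4, we get a(t) = 27·exp(-3·t/2)/4. Finding the antiderivative of a(t) and using v(0) = -9/2: v(t) = -9·exp(-3·t/2)/2. Integrating velocity and using the initial condition x(0) = 3, we get x(t) = 3·exp(-3·t/2). Using x(t) = 3·exp(-3·t/2) and substituting t = 2*log(4)/3, we find x = 3/4.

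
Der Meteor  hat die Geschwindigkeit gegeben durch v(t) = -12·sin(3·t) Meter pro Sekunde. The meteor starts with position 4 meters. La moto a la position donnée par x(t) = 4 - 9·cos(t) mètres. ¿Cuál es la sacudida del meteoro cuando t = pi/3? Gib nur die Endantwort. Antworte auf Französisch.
Le jerk à t = pi/3 est j = 0.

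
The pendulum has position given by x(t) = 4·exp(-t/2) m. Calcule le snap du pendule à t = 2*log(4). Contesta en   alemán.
Wir müssen unsere Gleichung für die Position x(t) = 4·exp(-t/2) 4-mal ableiten. Mit d/dt von x(t) finden wir v(t) = -2·exp(-t/2). Durch Ableiten von der Geschwindigkeit erhalten wir die Beschleunigung: a(t) = exp(-t/2). Durch Ableiten von der Beschleunigung erhalten wir den Ruck: j(t) = -exp(-t/2)/2. Mit d/dt von j(t) finden wir s(t) = exp(-t/2)/4. Aus der Gleichung für den Snap s(t) = exp(-t/2)/4, setzen wir t = 2*log(4) ein und erhalten s = 1/16.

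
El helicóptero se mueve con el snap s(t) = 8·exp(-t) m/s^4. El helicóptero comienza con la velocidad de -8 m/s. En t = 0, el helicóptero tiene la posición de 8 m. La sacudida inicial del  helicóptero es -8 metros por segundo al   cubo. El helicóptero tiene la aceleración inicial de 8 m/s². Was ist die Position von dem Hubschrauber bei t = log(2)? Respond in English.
We need to integrate our snap equation s(t) = 8·exp(-t) 4 times. Integrating snap and using the initial condition j(0) = -8, we get j(t) = -8·exp(-t). Taking ∫j(t)dt and applying a(0) = 8, we find a(t) = 8·exp(-t). The antiderivative of acceleration, with v(0) = -8, gives velocity: v(t) = -8·exp(-t). Integrating velocity and using the initial condition x(0) = 8, we get x(t) = 8·exp(-t). From the given position equation x(t) = 8·exp(-t), we substitute t = log(2) to get x = 4.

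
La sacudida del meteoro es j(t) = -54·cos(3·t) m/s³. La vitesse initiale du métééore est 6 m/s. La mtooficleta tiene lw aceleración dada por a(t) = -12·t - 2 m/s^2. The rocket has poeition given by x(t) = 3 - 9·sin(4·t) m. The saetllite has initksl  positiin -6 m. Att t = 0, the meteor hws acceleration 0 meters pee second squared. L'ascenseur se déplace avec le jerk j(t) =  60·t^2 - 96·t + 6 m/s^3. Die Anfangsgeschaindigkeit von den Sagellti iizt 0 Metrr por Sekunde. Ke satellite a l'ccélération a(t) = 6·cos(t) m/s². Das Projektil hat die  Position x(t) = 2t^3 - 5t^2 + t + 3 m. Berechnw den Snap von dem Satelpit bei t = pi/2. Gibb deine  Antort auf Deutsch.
Wir müssen unsere Gleichung für die Beschleunigung a(t) = 6·cos(t) 2-mal ableiten. Mit d/dt von a(t) finden wir j(t) = -6·sin(t). Durch Ableiten von dem Ruck erhalten wir den Snap: s(t) = -6·cos(t). Wir haben den Snap s(t) = -6·cos(t). Durch Einsetzen von t = pi/2: s(pi/2) = 0.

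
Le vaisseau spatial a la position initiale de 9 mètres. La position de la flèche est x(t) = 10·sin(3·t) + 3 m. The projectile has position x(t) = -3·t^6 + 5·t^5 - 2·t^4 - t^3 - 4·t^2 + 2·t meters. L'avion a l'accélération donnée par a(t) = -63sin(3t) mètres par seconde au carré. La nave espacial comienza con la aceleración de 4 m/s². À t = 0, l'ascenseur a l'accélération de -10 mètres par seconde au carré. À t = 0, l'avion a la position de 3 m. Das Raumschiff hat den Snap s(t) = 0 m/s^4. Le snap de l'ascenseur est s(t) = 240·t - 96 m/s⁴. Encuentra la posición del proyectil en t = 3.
Usando x(t) = -3·t^6 + 5·t^5 - 2·t^4 - t^3 - 4·t^2 + 2·t y sustituyendo t = 3, encontramos x = -1191.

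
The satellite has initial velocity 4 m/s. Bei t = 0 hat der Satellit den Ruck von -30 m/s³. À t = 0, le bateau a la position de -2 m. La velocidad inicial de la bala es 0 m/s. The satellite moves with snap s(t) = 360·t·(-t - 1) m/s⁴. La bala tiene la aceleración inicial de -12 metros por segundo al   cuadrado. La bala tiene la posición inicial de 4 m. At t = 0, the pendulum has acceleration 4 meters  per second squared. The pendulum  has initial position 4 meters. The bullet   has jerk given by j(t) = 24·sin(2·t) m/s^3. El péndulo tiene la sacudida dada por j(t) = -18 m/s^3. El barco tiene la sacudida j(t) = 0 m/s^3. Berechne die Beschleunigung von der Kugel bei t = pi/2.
Wir müssen unsere Gleichung für den Ruck j(t) = 24·sin(2·t) 1-mal integrieren. Mit ∫j(t)dt und Anwendung von a(0) = -12, finden wir a(t) = -12·cos(2·t). Mit a(t) = -12·cos(2·t) und Einsetzen von t = pi/2, finden wir a = 12.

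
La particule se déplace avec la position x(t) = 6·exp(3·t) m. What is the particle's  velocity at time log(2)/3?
Starting from position x(t) = 6·exp(3·t), we take 1 derivative. Differentiating position, we get velocity: v(t) = 18·exp(3·t). Using v(t) = 18·exp(3·t) and substituting t = log(2)/3, we find v = 36.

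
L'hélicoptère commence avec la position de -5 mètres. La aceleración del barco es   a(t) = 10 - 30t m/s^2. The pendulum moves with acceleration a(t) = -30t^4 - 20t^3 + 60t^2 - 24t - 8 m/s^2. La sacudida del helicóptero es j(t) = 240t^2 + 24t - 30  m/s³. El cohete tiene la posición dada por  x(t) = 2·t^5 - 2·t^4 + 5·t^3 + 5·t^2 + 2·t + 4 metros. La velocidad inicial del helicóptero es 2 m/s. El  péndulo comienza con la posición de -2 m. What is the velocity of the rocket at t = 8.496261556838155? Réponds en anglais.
Starting from position x(t) = 2·t^5 - 2·t^4 + 5·t^3 + 5·t^2 + 2·t + 4, we take 1 derivative. Taking d/dt of x(t), we find v(t) = 10·t^4 - 8·t^3 + 15·t^2 + 10·t + 2. Using v(t) = 10·t^4 - 8·t^3 + 15·t^2 + 10·t + 2 and substituting t = 8.496261556838155, we find v = 48372.0898437084.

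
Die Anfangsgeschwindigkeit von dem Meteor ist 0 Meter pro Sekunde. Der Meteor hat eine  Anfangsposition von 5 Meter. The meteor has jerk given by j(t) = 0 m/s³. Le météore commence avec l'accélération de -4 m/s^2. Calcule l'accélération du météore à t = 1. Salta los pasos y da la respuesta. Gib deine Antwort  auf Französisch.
a(1) = -4.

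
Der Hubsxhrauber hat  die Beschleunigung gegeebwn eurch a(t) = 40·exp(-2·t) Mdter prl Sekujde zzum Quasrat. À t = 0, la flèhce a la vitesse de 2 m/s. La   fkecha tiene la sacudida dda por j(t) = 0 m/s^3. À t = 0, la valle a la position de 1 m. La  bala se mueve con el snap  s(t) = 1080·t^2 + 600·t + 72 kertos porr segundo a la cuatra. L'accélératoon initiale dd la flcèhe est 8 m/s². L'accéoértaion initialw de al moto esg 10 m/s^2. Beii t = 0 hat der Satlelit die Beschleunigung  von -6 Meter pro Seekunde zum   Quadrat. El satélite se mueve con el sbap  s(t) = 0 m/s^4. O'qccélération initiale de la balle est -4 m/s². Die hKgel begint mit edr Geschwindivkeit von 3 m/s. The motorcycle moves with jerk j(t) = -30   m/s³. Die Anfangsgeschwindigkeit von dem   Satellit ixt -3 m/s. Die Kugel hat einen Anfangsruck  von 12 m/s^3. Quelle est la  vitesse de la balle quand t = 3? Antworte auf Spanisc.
Necesitamos integrar nuestra ecuación del snap s(t) = 1080·t^2 + 600·t + 72 3 veces. La integral del snap, con j(0) = 12, da la sacudida: j(t) = 360·t^3 + 300·t^2 + 72·t + 12. La antiderivada de la sacudida, con a(0) = -4, da la aceleración: a(t) = 90·t^4 + 100·t^3 + 36·t^2 + 12·t - 4. La antiderivada de la aceleración, con v(0) = 3, da la velocidad: v(t) = 18·t^5 + 25·t^4 + 12·t^3 + 6·t^2 - 4·t + 3. De la ecuación de la velocidad v(t) = 18·t^5 + 25·t^4 + 12·t^3 + 6·t^2 - 4·t + 3, sustituimos t = 3 para obtener v = 6768.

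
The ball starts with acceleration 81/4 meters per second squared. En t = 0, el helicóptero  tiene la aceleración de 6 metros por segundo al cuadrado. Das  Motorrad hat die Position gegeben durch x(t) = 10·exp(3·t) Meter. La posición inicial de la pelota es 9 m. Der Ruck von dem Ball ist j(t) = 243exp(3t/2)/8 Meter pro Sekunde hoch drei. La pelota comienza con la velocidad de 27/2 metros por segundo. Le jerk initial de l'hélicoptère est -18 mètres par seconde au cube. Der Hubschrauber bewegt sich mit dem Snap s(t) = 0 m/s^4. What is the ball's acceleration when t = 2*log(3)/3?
Starting from jerk j(t) = 243·exp(3·t/2)/8, we take 1 antiderivative. The antiderivative of jerk is acceleration. Using a(0) = 81/4, we get a(t) = 81·exp(3·t/2)/4. We have acceleration a(t) = 81·exp(3·t/2)/4. Substituting t = 2*log(3)/3: a(2*log(3)/3) = 243/4.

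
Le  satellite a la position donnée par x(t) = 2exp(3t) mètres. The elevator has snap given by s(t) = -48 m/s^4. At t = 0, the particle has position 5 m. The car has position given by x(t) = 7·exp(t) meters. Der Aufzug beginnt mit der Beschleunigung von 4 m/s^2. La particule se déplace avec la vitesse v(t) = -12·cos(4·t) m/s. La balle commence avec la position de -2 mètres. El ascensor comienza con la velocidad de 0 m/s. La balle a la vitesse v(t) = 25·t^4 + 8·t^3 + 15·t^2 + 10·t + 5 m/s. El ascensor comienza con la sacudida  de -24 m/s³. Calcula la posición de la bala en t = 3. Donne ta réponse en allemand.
Um dies zu lösen, müssen wir 1 Stammfunktion unserer Gleichung für die Geschwindigkeit v(t) = 25·t^4 + 8·t^3 + 15·t^2 + 10·t + 5 finden. Das Integral von der Geschwindigkeit, mit x(0) = -2, ergibt die Position: x(t) = 5·t^5 + 2·t^4 + 5·t^3 + 5·t^2 + 5·t - 2. Aus der Gleichung für die Position x(t) = 5·t^5 + 2·t^4 + 5·t^3 + 5·t^2 + 5·t - 2, setzen wir t = 3 ein und erhalten x = 1570.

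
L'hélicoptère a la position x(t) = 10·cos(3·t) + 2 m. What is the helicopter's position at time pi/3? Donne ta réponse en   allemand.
Wir haben die Position x(t) = 10·cos(3·t) + 2. Durch Einsetzen von t = pi/3: x(pi/3) = -8.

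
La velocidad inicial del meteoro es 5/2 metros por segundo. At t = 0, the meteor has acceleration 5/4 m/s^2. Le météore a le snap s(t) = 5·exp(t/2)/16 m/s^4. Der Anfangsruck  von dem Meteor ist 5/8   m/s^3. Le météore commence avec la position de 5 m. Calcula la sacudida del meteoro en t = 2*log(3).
Partiendo del snap s(t) = 5·exp(t/2)/16, tomamos 1 antiderivada. Integrando el snap y usando la condición inicial j(0) = 5/8, obtenemos j(t) = 5·exp(t/2)/8. De la ecuación de la sacudida j(t) = 5·exp(t/2)/8, sustituimos t = 2*log(3) para obtener j = 15/8.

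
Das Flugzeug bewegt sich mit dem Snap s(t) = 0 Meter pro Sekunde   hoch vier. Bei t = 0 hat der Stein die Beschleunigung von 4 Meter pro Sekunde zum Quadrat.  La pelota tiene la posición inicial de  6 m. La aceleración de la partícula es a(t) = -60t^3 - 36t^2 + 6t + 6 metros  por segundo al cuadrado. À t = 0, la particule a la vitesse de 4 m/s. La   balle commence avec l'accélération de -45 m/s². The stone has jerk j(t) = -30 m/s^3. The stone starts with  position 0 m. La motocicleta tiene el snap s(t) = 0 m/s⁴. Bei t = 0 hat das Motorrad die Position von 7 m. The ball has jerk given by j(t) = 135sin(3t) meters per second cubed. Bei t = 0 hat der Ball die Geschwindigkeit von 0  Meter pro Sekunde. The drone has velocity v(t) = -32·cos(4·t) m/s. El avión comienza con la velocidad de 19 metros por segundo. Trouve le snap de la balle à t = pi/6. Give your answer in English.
We must differentiate our jerk equation j(t) = 135·sin(3·t) 1 time. Differentiating jerk, we get snap: s(t) = 405·cos(3·t). Using s(t) = 405·cos(3·t) and substituting t = pi/6, we find s = 0.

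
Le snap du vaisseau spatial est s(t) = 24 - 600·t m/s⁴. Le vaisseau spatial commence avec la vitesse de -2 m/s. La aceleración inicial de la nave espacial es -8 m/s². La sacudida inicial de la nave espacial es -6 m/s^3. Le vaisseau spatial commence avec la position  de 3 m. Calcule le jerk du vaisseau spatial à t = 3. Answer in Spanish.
Debemos encontrar la integral de nuestra ecuación del snap s(t) = 24 - 600·t 1 vez. Tomando ∫s(t)dt y aplicando j(0) = -6, encontramos j(t) = -300·t^2 + 24·t - 6. De la ecuación de la sacudida j(t) = -300·t^2 + 24·t - 6, sustituimos t = 3 para obtener j = -2634.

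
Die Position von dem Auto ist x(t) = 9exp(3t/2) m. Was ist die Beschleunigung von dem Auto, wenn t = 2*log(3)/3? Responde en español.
Para resolver esto, necesitamos tomar 2 derivadas de nuestra ecuación de la posición x(t) = 9·exp(3·t/2). Derivando la posición, obtenemos la velocidad: v(t) = 27·exp(3·t/2)/2. Tomando d/dt de v(t), encontramos a(t) = 81·exp(3·t/2)/4. Tenemos la aceleración a(t) = 81·exp(3·t/2)/4. Sustituyendo t = 2*log(3)/3: a(2*log(3)/3) = 243/4.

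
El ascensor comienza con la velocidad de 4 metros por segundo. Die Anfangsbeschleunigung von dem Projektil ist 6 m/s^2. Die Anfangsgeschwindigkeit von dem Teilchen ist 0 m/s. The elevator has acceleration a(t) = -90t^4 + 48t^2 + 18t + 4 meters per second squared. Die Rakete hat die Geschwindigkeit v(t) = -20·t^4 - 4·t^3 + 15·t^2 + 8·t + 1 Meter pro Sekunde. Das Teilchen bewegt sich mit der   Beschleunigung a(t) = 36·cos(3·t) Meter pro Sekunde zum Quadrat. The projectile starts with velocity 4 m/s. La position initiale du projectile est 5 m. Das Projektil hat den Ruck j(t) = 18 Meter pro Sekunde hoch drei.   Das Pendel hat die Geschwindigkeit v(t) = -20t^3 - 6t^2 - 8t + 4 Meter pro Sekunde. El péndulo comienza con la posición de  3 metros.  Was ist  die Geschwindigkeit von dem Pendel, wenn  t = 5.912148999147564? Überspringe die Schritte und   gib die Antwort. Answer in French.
La réponse est -4386.02491196074.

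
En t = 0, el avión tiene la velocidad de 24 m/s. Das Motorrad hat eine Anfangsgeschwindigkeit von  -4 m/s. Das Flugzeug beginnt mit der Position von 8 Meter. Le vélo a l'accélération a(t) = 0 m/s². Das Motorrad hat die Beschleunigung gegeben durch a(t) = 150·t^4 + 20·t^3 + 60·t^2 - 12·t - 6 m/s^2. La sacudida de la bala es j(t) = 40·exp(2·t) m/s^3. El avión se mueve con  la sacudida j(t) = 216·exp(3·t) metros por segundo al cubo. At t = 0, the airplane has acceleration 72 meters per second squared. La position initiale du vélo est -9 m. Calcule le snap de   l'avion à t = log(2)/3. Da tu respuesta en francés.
Pour résoudre ceci, nous devons prendre 1 dérivée de notre équation du jerk j(t) = 216·exp(3·t). La dérivée du jerk donne le snap: s(t) = 648·exp(3·t). En utilisant s(t) = 648·exp(3·t) et en substituant t = log(2)/3, nous trouvons s = 1296.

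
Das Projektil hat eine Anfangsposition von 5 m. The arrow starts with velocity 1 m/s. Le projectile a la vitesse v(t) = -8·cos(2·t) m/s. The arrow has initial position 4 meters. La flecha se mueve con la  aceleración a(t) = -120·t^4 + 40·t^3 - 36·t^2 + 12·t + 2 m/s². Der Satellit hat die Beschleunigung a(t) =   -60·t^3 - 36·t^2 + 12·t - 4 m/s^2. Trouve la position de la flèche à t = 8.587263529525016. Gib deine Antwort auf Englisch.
To solve this, we need to take 2 integrals of our acceleration equation a(t) = -120·t^4 + 40·t^3 - 36·t^2 + 12·t + 2. Integrating acceleration and using the initial condition v(0) = 1, we get v(t) = -24·t^5 + 10·t^4 - 12·t^3 + 6·t^2 + 2·t + 1. The integral of velocity is position. Using x(0) = 4, we get x(t) = -4·t^6 + 2·t^5 - 3·t^4 + 2·t^3 + t^2 + t + 4. Using x(t) = -4·t^6 + 2·t^5 - 3·t^4 + 2·t^3 + t^2 + t + 4 and substituting t = 8.587263529525016, we find x = -1525511.96632247.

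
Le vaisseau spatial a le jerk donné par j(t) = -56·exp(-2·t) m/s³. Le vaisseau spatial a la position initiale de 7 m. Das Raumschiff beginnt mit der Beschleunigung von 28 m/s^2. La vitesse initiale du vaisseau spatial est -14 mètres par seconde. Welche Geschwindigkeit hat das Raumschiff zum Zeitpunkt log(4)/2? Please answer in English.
To find the answer, we compute 2 antiderivatives of j(t) = -56·exp(-2·t). Integrating jerk and using the initial condition a(0) = 28, we get a(t) = 28·exp(-2·t). Taking ∫a(t)dt and applying v(0) = -14, we find v(t) = -14·exp(-2·t). Using v(t) = -14·exp(-2·t) and substituting t = log(4)/2, we find v = -7/2.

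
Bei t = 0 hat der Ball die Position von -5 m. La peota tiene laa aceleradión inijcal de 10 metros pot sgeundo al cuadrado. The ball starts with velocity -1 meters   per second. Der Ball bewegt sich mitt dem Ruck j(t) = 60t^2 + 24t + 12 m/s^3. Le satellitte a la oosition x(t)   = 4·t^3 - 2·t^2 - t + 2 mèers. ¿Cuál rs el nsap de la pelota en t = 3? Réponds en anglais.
To solve this, we need to take 1 derivative of our jerk equation j(t) = 60·t^2 + 24·t + 12. The derivative of jerk gives snap: s(t) = 120·t + 24. We have snap s(t) = 120·t + 24. Substituting t = 3: s(3) = 384.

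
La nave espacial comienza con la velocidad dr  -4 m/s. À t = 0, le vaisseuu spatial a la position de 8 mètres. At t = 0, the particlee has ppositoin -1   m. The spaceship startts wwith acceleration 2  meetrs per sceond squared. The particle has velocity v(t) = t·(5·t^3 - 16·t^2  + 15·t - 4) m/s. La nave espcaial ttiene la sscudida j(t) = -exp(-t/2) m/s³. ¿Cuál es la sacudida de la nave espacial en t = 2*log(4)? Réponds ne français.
De l'équation du jerk j(t) = -exp(-t/2), nous substituons t = 2*log(4) pour obtenir j = -1/4.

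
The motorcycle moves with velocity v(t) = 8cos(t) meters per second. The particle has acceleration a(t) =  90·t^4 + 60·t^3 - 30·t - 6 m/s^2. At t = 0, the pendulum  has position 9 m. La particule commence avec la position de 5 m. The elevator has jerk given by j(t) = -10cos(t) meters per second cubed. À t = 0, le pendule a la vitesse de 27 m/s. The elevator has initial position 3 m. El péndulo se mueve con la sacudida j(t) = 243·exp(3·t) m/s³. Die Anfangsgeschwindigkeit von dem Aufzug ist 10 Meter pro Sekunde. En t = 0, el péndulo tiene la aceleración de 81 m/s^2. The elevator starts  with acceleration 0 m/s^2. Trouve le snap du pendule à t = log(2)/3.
Pour résoudre ceci, nous devons prendre 1 dérivée de notre équation du jerk j(t) = 243·exp(3·t). En prenant d/dt de j(t), nous trouvons s(t) = 729·exp(3·t). En utilisant s(t) = 729·exp(3·t) et en substituant t = log(2)/3, nous trouvons s = 1458.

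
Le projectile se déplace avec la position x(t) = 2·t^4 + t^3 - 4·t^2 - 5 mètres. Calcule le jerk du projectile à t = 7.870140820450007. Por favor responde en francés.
En partant de la position x(t) = 2·t^4 + t^3 - 4·t^2 - 5, nous prenons 3 dérivées. En dérivant la position, nous obtenons la vitesse: v(t) = 8·t^3 + 3·t^2 - 8·t. La dérivée de la vitesse donne l'accélération: a(t) = 24·t^2 + 6·t - 8. En dérivant l'accélération, nous obtenons le jerk: j(t) = 48·t + 6. Nous avons le jerk j(t) = 48·t + 6. En substituant t = 7.870140820450007: j(7.870140820450007) = 383.766759381600.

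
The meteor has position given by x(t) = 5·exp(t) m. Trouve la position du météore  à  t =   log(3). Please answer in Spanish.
Usando x(t) = 5·exp(t) y sustituyendo t = log(3), encontramos x = 15.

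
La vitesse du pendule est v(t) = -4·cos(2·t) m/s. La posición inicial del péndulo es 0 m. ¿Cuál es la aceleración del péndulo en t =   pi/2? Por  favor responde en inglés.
We must differentiate our velocity equation v(t) = -4·cos(2·t) 1 time. Differentiating velocity, we get acceleration: a(t) = 8·sin(2·t). We have acceleration a(t) = 8·sin(2·t). Substituting t = pi/2: a(pi/2) = 0.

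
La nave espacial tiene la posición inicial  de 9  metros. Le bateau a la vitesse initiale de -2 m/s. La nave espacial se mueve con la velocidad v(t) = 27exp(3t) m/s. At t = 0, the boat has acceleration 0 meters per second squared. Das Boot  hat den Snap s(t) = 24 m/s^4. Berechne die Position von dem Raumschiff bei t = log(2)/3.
Um dies zu lösen, müssen wir 1 Stammfunktion unserer Gleichung für die Geschwindigkeit v(t) = 27·exp(3·t) finden. Die Stammfunktion von der Geschwindigkeit ist die Position. Mit x(0) = 9 erhalten wir x(t) = 9·exp(3·t). Mit x(t) = 9·exp(3·t) und Einsetzen von t = log(2)/3, finden wir x = 18.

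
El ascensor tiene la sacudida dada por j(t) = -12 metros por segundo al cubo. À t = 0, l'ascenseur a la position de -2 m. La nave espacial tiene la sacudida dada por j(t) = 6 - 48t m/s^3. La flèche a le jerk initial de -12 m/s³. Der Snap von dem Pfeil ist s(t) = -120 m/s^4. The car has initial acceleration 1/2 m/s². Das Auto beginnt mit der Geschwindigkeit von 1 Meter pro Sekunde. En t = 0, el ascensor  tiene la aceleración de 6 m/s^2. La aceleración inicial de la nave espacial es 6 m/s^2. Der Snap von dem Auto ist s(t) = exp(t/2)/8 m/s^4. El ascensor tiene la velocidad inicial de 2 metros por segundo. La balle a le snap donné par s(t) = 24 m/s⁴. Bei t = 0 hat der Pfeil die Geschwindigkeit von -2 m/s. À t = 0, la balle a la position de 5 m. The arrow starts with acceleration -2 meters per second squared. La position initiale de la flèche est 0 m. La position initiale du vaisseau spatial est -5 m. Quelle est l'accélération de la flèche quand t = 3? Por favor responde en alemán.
Wir müssen unsere Gleichung für den Snap s(t) = -120 2-mal integrieren. Die Stammfunktion von dem Snap ist der Ruck. Mit j(0) = -12 erhalten wir j(t) = -120·t - 12. Die Stammfunktion von dem Ruck, mit a(0) = -2, ergibt die Beschleunigung: a(t) = -60·t^2 - 12·t - 2. Mit a(t) = -60·t^2 - 12·t - 2 und Einsetzen von t = 3, finden wir a = -578.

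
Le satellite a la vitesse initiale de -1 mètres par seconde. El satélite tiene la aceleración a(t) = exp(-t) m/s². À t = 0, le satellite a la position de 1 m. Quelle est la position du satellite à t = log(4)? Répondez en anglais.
We must find the integral of our acceleration equation a(t) = exp(-t) 2 times. Taking ∫a(t)dt and applying v(0) = -1, we find v(t) = -exp(-t). Taking ∫v(t)dt and applying x(0) = 1, we find x(t) = exp(-t). We have position x(t) = exp(-t). Substituting t = log(4): x(log(4)) = 1/4.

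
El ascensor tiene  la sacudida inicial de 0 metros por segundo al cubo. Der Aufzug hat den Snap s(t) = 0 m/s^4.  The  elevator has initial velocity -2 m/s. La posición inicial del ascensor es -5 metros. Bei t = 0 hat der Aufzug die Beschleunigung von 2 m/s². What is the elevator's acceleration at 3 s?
To find the answer, we compute 2 antiderivatives of s(t) = 0. Integrating snap and using the initial condition j(0) = 0, we get j(t) = 0. The antiderivative of jerk is acceleration. Using a(0) = 2, we get a(t) = 2. We have acceleration a(t) = 2. Substituting t = 3: a(3) = 2.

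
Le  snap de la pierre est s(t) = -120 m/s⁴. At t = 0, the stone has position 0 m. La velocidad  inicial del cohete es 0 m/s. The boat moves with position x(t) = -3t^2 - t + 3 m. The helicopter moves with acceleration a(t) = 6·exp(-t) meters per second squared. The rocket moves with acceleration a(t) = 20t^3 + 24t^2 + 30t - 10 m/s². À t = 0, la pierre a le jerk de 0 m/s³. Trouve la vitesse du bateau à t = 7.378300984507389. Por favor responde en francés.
Nous devons dériver notre équation de la position x(t) = -3·t^2 - t + 3 1 fois. La dérivée de la position donne la vitesse: v(t) = -6·t - 1. En utilisant v(t) = -6·t - 1 et en substituant t = 7.378300984507389, nous trouvons v = -45.2698059070443.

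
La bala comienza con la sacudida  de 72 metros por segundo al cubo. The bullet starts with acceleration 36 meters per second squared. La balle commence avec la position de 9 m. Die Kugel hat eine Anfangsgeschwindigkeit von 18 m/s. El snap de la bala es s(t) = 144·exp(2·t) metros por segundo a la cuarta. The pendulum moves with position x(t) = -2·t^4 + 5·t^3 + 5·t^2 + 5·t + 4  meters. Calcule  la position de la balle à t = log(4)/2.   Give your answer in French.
Nous devons intégrer notre équation du snap s(t) = 144·exp(2·t) 4 fois. L'intégrale du snap, avec j(0) = 72, donne le jerk: j(t) = 72·exp(2·t). L'intégrale du jerk, avec a(0) = 36, donne l'accélération: a(t) = 36·exp(2·t). En intégrant l'accélération et en utilisant la condition initiale v(0) = 18, nous obtenons v(t) = 18·exp(2·t). En intégrant la vitesse et en utilisant la condition initiale x(0) = 9, nous obtenons x(t) = 9·exp(2·t). De l'équation de la position x(t) = 9·exp(2·t), nous substituons t = log(4)/2 pour obtenir x = 36.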